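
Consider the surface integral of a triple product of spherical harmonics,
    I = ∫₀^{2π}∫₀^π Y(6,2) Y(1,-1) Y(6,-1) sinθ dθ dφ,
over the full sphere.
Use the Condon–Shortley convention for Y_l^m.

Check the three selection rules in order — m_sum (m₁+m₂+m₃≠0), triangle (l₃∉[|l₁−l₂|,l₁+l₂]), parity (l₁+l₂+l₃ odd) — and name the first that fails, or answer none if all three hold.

azimuthal sum: 2 − 1 − 1 = 0  ✓
5 ≤ 6 ≤ 7 (triangle on l)  ✓
L = 6 + 1 + 6 = 13 (odd)  ✗

parity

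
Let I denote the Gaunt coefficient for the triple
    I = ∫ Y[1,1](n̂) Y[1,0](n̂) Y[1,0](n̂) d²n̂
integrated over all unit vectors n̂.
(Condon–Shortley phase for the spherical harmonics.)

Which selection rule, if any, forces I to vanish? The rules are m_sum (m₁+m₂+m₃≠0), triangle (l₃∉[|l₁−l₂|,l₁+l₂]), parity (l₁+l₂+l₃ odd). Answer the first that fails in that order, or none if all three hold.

m_sum

Σmᵢ = 1  ✗
l₃∈[|l₁−l₂|,l₁+l₂]=[0,2], have l₃=1
Σlᵢ = 3 ⇒ odd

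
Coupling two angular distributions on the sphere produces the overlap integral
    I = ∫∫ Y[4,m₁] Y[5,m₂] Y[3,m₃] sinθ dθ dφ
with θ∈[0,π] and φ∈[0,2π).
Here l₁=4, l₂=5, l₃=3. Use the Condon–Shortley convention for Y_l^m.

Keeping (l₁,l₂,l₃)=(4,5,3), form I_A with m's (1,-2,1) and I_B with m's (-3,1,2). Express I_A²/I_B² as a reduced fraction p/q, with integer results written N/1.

Shared (l₁,l₂,l₃)=(4,5,3): N and (l;000)² cancel in I_A²/I_B².
A: Δ = 6!·2!·4!/13! = 1/180180; Racah Σ t=1..3: t=1:−1/960 t=2:+1/288 t=3:−1/1728 = 1/540; ⇒ 3j(4 5 3; 1 -2 1)² = 128/6435, sgn +1
B: Δ = 6!·2!·4!/13! = 1/180180; Racah Σ t=5..6: t=5:−1/1440 t=6:+1/17280 = -11/17280; ⇒ 3j(4 5 3; -3 1 2)² = 11/468, sgn +1
I_A²/I_B² = (128/6435)/(11/468) = 512/605

512/605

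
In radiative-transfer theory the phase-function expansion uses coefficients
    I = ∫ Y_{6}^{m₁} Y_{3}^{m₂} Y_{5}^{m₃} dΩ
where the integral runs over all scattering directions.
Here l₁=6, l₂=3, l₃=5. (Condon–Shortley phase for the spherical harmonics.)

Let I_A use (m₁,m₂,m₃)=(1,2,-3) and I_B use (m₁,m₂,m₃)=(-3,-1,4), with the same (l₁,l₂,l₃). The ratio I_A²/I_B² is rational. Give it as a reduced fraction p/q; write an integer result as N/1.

l's match ⇒ only the (l;m) 3-j factors differ between A and B.
A: triangle coeff Δ(6,3,5) = 1/675675; Σ_t [3,4]: t=3:−1/17280 t=4:+1/120960 = -1/20160; (3j)²=64/3003 [(6 3 5; 1 2 -3)], sign=-1
B: triangle coeff Δ(6,3,5) = 1/675675; Σ_t [1,2]: t=1:−1/241920 t=2:+1/40320 = 1/48384; (3j)²=24/1001 [(6 3 5; -3 -1 4)], sign=-1
I_A²/I_B² = (64/3003)/(24/1001) = 8/9

8/9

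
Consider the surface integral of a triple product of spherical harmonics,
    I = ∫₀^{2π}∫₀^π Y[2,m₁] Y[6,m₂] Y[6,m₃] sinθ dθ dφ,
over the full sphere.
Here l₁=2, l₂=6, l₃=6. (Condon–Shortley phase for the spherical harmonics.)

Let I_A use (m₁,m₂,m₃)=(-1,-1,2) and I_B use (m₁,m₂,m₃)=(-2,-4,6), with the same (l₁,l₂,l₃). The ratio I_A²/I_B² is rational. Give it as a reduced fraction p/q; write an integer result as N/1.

15/11

Same 2,6,6: normalisation and zero-m 3j drop out of the ratio.
A: Δ: 2! 2! 10! / 15! → 1/90090; sum: t=1:−1/34560 t=2:+1/60480 = -1/80640; 3j²(2 6 6; -1 -1 2) = Δ·Π!·Σ² = 6/1001  (sign -1)
B: Δ: 2! 2! 10! / 15! → 1/90090; sum: t=2:+1/14515200 = 1/14515200; 3j²(2 6 6; -2 -4 6) = Δ·Π!·Σ² = 2/455  (sign +1)
I_A²/I_B² = (6/1001)/(2/455) = 15/11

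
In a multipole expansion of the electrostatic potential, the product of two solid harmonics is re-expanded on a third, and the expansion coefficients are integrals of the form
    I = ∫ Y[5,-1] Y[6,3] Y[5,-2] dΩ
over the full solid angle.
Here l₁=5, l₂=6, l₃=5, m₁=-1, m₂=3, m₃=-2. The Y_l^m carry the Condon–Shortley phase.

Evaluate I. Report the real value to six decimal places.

-0.071298

m-sum 0 ✓  L=16 even ✓  1≤5≤11 ✓
Π(2lᵢ+1) = 11×13×11 = 1573
triangle coeff Δ(5,6,5) = 1/28588560
Σ_t [1,5]: t=1:−1/345600 t=2:+1/13824 t=3:−1/5184 t=4:+1/13824 t=5:−1/345600 = -7/129600
(3j)²=80/7293 [(5 6 5; 0 0 0)], sign=+1
Σ_t [3,6]: t=3:−1/155520 t=4:+1/23040 t=5:−1/34560 t=6:+1/622080 = 1/103680
(3j)²=9/2431 [(5 6 5; -1 3 -2)], sign=-1
⇒ 4πI² = 240/3757
I = (-1)√(240/3757/(4π)) = -0.07129845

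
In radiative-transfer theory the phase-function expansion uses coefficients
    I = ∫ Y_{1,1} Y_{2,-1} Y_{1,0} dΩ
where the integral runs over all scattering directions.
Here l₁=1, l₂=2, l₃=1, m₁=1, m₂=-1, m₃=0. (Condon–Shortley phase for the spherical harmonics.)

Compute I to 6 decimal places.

-0.218510

Checks pass: Σm=0; 4 even; l₃=1∈[1,3].
(2·1+1)(2·2+1)(2·1+1) = 45
Δ: 2! 0! 2! / 5! → 1/30
sum: t=1:−1/1 = -1/1
3j²(1 2 1; 0 0 0) = Δ·Π!·Σ² = 2/15  (sign +1)
sum: t=0:+1/2 = 1/2
3j²(1 2 1; 1 -1 0) = Δ·Π!·Σ² = 1/10  (sign -1)
combine: 4πI² = 45·2/15·1/10 = 3/5
take √, sign -1: I = -0.21850969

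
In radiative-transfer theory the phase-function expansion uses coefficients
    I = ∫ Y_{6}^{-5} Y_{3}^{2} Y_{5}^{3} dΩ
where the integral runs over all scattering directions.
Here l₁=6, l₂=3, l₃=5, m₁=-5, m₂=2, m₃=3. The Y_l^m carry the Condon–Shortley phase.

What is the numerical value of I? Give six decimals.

m-sum 0 ✓  L=14 even ✓  3≤5≤9 ✓
Π(2lᵢ+1) = 13×7×11 = 1001
triangle coeff Δ(6,3,5) = 1/675675
Σ_t [1,3]: t=1:−1/8640 t=2:+1/2304 t=3:−1/8640 = 7/34560
(3j)²=7/429 [(6 3 5; 0 0 0)], sign=-1
Σ_t [3,4]: t=3:−1/483840 t=4:+1/120960 = 1/161280
(3j)²=2/91 [(6 3 5; -5 2 3)], sign=+1
⇒ 4πI² = 14/39
I = (-1)√(14/39/(4π)) = -0.16901560

-0.169016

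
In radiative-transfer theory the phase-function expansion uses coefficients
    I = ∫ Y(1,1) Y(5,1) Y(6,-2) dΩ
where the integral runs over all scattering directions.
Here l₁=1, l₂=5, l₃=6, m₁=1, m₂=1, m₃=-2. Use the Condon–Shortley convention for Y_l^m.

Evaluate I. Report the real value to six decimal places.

0.216205

Rules hold: Σm=0, L=12 even, 4≤6≤6.
N = 3·11·13 = 429
Δ = 0!·2!·10!/13! = 1/858
Racah Σ t=0..0: t=0:+1/14400 = 1/14400
⇒ 3j(1 5 6; 0 0 0)² = 6/143, sgn +1
Racah Σ t=0..0: t=0:+1/34560 = 1/34560
⇒ 3j(1 5 6; 1 1 -2)² = 14/429, sgn +1
4πI² = N·(3j₀)²·(3jₘ)² = 84/143
I = +1·√(0.587413/4π) = 0.21620548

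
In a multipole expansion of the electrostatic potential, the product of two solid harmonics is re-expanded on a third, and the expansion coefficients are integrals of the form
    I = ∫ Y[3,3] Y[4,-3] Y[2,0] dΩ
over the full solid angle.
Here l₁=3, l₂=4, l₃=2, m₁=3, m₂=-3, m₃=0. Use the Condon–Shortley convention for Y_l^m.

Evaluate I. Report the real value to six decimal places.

0.000000

L=9 odd ⇒ parity kills the (l;000) factor ⇒ I = 0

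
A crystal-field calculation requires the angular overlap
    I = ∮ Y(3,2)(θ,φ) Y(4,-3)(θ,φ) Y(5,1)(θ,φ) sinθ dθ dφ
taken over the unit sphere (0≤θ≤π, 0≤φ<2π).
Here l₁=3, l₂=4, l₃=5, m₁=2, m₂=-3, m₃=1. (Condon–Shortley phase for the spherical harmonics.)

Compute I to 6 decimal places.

0.160929

m-sum 0 ✓  L=12 even ✓  1≤5≤7 ✓
Π(2lᵢ+1) = 7×9×11 = 693
triangle coeff Δ(3,4,5) = 1/180180
Σ_t [0,2]: t=0:+1/576 t=1:−1/144 t=2:+1/576 = -1/288
(3j)²=20/1001 [(3 4 5; 0 0 0)], sign=+1
Σ_t [0,1]: t=0:+1/1440 t=1:−1/17280 = 11/17280
(3j)²=11/468 [(3 4 5; 2 -3 1)], sign=+1
⇒ 4πI² = 55/169
I = (+1)√(55/169/(4π)) = 0.16092854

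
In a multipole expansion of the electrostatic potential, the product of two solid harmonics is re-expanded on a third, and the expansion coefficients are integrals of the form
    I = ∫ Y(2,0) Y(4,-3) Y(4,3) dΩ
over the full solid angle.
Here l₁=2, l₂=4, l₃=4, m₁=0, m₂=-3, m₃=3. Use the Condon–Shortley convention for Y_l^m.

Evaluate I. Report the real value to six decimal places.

0.057344

m-sum 0 ✓  L=10 even ✓  2≤4≤6 ✓
Π(2lᵢ+1) = 5×9×9 = 405
triangle coeff Δ(2,4,4) = 1/13860
Σ_t [0,2]: t=0:+1/192 t=1:−1/36 t=2:+1/192 = -5/288
(3j)²=20/693 [(2 4 4; 0 0 0)], sign=-1
Σ_t [0,1]: t=0:+1/480 t=1:−1/720 = 1/1440
(3j)²=7/1980 [(2 4 4; 0 -3 3)], sign=-1
⇒ 4πI² = 5/121
I = (+1)√(5/121/(4π)) = 0.05734392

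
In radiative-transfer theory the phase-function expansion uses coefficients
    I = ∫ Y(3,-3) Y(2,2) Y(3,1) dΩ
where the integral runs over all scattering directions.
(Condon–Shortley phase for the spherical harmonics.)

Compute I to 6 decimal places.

0.132981

m-sum 0 ✓  L=8 even ✓  1≤3≤5 ✓
Π(2lᵢ+1) = 7×5×7 = 245
triangle coeff Δ(3,2,3) = 1/3780
Σ_t [0,2]: t=0:+1/24 t=1:−1/4 t=2:+1/24 = -1/6
(3j)²=4/105 [(3 2 3; 0 0 0)], sign=+1
Σ_t [2,2]: t=2:+1/96 = 1/96
(3j)²=1/42 [(3 2 3; -3 2 1)], sign=+1
⇒ 4πI² = 2/9
I = (+1)√(2/9/(4π)) = 0.13298076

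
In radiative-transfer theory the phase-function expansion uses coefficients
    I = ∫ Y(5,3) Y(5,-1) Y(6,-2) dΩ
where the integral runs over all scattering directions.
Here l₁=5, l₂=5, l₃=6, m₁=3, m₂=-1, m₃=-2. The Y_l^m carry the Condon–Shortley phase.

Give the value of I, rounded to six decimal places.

Checks pass: Σm=0; 16 even; l₃=6∈[0,10].
(2·5+1)(2·5+1)(2·6+1) = 1573
Δ: 4! 6! 6! / 17! → 1/28588560
sum: t=0:+1/345600 t=1:−1/13824 t=2:+1/5184 t=3:−1/13824 t=4:+1/345600 = 7/129600
3j²(5 5 6; 0 0 0) = Δ·Π!·Σ² = 80/7293  (sign +1)
sum: t=0:+1/55296 t=1:−1/25920 t=2:+1/138240 = -11/829440
3j²(5 5 6; 3 -1 -2) = Δ·Π!·Σ² = 11/1326  (sign -1)
combine: 4πI² = 1573·80/7293·11/1326 = 4840/33813
take √, sign -1: I = -0.10672739

-0.106727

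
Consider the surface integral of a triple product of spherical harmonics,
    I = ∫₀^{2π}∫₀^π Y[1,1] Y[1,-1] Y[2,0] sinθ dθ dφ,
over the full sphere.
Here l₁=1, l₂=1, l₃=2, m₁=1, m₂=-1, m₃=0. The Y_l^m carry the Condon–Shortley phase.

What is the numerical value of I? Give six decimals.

0.126157

m-sum 0 ✓  L=4 even ✓  0≤2≤2 ✓
Π(2lᵢ+1) = 3×3×5 = 45
triangle coeff Δ(1,1,2) = 1/30
Σ_t [0,0]: t=0:+1/1 = 1/1
(3j)²=2/15 [(1 1 2; 0 0 0)], sign=+1
Σ_t [0,0]: t=0:+1/4 = 1/4
(3j)²=1/30 [(1 1 2; 1 -1 0)], sign=+1
⇒ 4πI² = 1/5
I = (+1)√(1/5/(4π)) = 0.12615663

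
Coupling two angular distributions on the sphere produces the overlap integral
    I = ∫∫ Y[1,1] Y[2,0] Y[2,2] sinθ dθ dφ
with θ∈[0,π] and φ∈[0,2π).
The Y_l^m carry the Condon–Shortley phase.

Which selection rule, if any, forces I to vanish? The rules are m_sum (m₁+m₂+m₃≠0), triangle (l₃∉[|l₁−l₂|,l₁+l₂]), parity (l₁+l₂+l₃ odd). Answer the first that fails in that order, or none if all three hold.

m_sum

m₁+m₂+m₃ = 1 + 0 + 2 = 3  ✗
triangle: |1−2|=1 ≤ l₃=2 ≤ 1+2=3
parity: l₁+l₂+l₃ = 5 is odd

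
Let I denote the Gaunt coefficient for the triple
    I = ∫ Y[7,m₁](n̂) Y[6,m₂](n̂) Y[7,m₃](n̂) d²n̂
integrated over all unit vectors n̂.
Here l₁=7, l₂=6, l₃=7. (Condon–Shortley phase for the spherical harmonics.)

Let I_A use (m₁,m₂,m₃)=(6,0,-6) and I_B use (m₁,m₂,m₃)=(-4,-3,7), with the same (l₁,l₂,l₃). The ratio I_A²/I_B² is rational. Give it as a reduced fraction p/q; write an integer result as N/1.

Shared (l₁,l₂,l₃)=(7,6,7): N and (l;000)² cancel in I_A²/I_B².
A: Δ = 6!·8!·6!/21! = 1/2444321880; Racah Σ t=0..1: t=0:+1/2612736000 t=1:−1/580608000 = -1/746496000; ⇒ 3j(7 6 7; 6 0 -6)² = 143/9690, sgn +1
B: Δ = 6!·8!·6!/21! = 1/2444321880; Racah Σ t=3..3: t=3:−1/1045094400 = -1/1045094400; ⇒ 3j(7 6 7; -4 -3 7)² = 11/646, sgn -1
I_A²/I_B² = (143/9690)/(11/646) = 13/15

13/15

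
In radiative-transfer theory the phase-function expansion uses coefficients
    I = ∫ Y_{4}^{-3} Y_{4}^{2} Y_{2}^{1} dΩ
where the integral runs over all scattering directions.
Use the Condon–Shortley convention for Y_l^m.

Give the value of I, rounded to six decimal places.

-0.187702

m-sum 0 ✓  L=10 even ✓  0≤2≤8 ✓
Π(2lᵢ+1) = 9×9×5 = 405
triangle coeff Δ(4,4,2) = 1/13860
Σ_t [2,4]: t=2:+1/192 t=3:−1/36 t=4:+1/192 = -5/288
(3j)²=20/693 [(4 4 2; 0 0 0)], sign=-1
Σ_t [5,6]: t=5:−1/240 t=6:+1/1440 = -1/288
(3j)²=5/132 [(4 4 2; -3 2 1)], sign=+1
⇒ 4πI² = 375/847
I = (-1)√(375/847/(4π)) = -0.18770204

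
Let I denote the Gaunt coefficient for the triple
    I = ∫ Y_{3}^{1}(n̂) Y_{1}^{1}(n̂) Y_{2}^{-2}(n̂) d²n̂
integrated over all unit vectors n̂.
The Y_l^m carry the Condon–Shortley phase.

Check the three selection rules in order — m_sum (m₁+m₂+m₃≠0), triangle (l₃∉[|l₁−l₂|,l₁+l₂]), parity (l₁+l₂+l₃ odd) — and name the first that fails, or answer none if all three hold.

Σmᵢ = 0  ✓
l₃∈[|l₁−l₂|,l₁+l₂]=[2,4], have l₃=2  ✓
Σlᵢ = 6 ⇒ even  ✓

none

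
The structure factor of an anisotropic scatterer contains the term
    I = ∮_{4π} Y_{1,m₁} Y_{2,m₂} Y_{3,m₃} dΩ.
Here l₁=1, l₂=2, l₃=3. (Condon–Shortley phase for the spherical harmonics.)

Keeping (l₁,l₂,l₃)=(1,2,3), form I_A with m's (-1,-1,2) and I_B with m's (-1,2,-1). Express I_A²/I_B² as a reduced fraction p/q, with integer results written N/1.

10/1

Shared (l₁,l₂,l₃)=(1,2,3): N and (l;000)² cancel in I_A²/I_B².
A: Δ = 0!·2!·4!/7! = 1/105; Racah Σ t=0..0: t=0:+1/12 = 1/12; ⇒ 3j(1 2 3; -1 -1 2)² = 2/21, sgn -1
B: Δ = 0!·2!·4!/7! = 1/105; Racah Σ t=0..0: t=0:+1/48 = 1/48; ⇒ 3j(1 2 3; -1 2 -1)² = 1/105, sgn +1
I_A²/I_B² = (2/21)/(1/105) = 10/1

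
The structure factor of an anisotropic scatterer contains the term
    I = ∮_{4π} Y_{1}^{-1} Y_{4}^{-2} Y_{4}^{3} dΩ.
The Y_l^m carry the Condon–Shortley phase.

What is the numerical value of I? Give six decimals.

0.000000

Σlᵢ=9 odd — θ-integrand is odd under cosθ→−cosθ; I=0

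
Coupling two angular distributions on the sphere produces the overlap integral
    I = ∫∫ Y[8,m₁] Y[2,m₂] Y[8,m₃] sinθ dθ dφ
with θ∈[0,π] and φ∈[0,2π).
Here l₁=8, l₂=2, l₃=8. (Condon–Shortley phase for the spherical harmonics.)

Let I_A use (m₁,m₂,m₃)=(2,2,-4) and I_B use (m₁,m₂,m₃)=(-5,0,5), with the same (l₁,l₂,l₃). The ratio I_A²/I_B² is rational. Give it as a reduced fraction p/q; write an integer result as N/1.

Same 8,2,8: normalisation and zero-m 3j drop out of the ratio.
A: Δ: 2! 14! 2! / 19! → 1/348840; sum: t=2:+1/348364800 = 1/348364800; 3j²(8 2 8; 2 2 -4) = Δ·Π!·Σ² = 11/646  (sign +1)
B: Δ: 2! 14! 2! / 19! → 1/348840; sum: t=0:+1/24908083200 t=1:−1/958003200 t=2:+1/958003200 = 1/24908083200; 3j²(8 2 8; -5 0 5) = Δ·Π!·Σ² = 1/38760  (sign -1)
I_A²/I_B² = (11/646)/(1/38760) = 660/1

660/1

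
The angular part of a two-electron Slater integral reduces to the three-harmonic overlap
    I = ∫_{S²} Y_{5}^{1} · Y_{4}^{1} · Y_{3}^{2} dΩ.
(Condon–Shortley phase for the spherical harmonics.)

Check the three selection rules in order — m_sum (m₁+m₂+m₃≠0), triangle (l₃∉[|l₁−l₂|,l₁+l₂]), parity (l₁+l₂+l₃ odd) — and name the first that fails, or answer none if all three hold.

m_sum

Σmᵢ = 4  ✗
l₃∈[|l₁−l₂|,l₁+l₂]=[1,9], have l₃=3
Σlᵢ = 12 ⇒ even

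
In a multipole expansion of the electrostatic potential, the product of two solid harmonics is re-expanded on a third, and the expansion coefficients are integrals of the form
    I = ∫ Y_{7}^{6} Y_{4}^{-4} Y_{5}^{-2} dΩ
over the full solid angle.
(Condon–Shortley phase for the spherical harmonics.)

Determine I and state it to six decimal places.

Checks pass: Σm=0; 16 even; l₃=5∈[3,11].
(2·7+1)(2·4+1)(2·5+1) = 1485
Δ: 6! 8! 2! / 17! → 1/6126120
sum: t=2:+1/69120 t=3:−1/20736 t=4:+1/69120 = -1/51840
3j²(7 4 5; 0 0 0) = Δ·Π!·Σ² = 280/21879  (sign +1)
sum: t=0:+1/7257600 = 1/7257600
3j²(7 4 5; 6 -4 -2) = Δ·Π!·Σ² = 2/85  (sign -1)
combine: 4πI² = 1485·280/21879·2/85 = 1680/3757
take √, sign -1: I = -0.18863797

-0.188638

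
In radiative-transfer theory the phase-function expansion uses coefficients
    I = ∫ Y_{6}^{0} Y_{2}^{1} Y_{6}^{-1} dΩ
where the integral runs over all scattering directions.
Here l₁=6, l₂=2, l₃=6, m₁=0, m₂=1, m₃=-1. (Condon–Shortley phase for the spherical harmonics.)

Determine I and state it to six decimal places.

-0.030344

Rules hold: Σm=0, L=14 even, 4≤6≤8.
N = 13·5·13 = 845
Δ = 2!·10!·2!/15! = 1/90090
Racah Σ t=0..2: t=0:+1/69120 t=1:−1/14400 t=2:+1/69120 = -7/172800
⇒ 3j(6 2 6; 0 0 0)² = 14/715, sgn -1
Racah Σ t=1..2: t=1:−1/28800 t=2:+1/34560 = -1/172800
⇒ 3j(6 2 6; 0 1 -1)² = 1/1430, sgn +1
4πI² = N·(3j₀)²·(3jₘ)² = 7/605
I = -1·√(0.0115702/4π) = -0.03034355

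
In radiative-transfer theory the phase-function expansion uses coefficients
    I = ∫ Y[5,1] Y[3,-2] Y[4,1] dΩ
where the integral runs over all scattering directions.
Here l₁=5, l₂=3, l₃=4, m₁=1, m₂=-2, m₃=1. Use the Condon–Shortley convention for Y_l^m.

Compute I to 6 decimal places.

0.138239

Checks pass: Σm=0; 12 even; l₃=4∈[2,8].
(2·5+1)(2·3+1)(2·4+1) = 693
Δ: 4! 6! 2! / 13! → 1/180180
sum: t=1:−1/576 t=2:+1/144 t=3:−1/576 = 1/288
3j²(5 3 4; 0 0 0) = Δ·Π!·Σ² = 20/1001  (sign +1)
sum: t=0:+1/1152 t=1:−1/432 = -5/3456
3j²(5 3 4; 1 -2 1) = Δ·Π!·Σ² = 625/36036  (sign +1)
combine: 4πI² = 693·20/1001·625/36036 = 3125/13013
take √, sign +1: I = 0.13823925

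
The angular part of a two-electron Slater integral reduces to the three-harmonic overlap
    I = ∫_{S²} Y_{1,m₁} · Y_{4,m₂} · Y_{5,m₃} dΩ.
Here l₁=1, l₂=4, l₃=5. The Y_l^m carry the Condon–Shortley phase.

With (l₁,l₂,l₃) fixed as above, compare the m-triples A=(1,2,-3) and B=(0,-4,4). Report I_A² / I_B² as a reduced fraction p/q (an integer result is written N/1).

Shared (l₁,l₂,l₃)=(1,4,5): N and (l;000)² cancel in I_A²/I_B².
A: Δ = 0!·2!·8!/11! = 1/495; Racah Σ t=0..0: t=0:+1/2880 = 1/2880; ⇒ 3j(1 4 5; 1 2 -3)² = 28/495, sgn +1
B: Δ = 0!·2!·8!/11! = 1/495; Racah Σ t=0..0: t=0:+1/40320 = 1/40320; ⇒ 3j(1 4 5; 0 -4 4)² = 1/55, sgn -1
I_A²/I_B² = (28/495)/(1/55) = 28/9

28/9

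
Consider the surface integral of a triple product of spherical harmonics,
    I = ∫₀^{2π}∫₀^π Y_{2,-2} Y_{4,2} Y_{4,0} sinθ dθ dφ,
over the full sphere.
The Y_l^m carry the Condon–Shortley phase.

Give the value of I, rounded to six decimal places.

m-sum 0 ✓  L=10 even ✓  2≤4≤6 ✓
Π(2lᵢ+1) = 5×9×9 = 405
triangle coeff Δ(2,4,4) = 1/13860
Σ_t [0,2]: t=0:+1/192 t=1:−1/36 t=2:+1/192 = -5/288
(3j)²=20/693 [(2 4 4; 0 0 0)], sign=-1
Σ_t [2,2]: t=2:+1/192 = 1/192
(3j)²=3/77 [(2 4 4; -2 2 0)], sign=+1
⇒ 4πI² = 2700/5929
I = (-1)√(2700/5929/(4π)) = -0.19036462

-0.190365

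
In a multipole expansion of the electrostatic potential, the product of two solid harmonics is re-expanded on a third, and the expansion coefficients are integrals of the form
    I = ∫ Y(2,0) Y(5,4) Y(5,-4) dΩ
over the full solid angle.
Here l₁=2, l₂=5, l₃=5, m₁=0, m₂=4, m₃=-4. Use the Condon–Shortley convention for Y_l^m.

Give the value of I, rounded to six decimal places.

m-sum 0 ✓  L=12 even ✓  3≤5≤7 ✓
Π(2lᵢ+1) = 5×11×11 = 605
triangle coeff Δ(2,5,5) = 1/38610
Σ_t [0,2]: t=0:+1/2880 t=1:−1/576 t=2:+1/2880 = -1/960
(3j)²=10/429 [(2 5 5; 0 0 0)], sign=+1
Σ_t [1,2]: t=1:−1/40320 t=2:+1/20160 = 1/40320
(3j)²=6/715 [(2 5 5; 0 4 -4)], sign=-1
⇒ 4πI² = 20/169
I = (-1)√(20/169/(4π)) = -0.09704356

-0.097044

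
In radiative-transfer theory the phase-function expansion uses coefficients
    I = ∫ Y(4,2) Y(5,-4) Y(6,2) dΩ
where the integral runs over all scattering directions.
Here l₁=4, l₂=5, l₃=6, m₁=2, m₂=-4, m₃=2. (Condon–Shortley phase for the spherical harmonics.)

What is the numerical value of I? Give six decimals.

L=15 odd ⇒ parity kills the (l;000) factor ⇒ I = 0

0.000000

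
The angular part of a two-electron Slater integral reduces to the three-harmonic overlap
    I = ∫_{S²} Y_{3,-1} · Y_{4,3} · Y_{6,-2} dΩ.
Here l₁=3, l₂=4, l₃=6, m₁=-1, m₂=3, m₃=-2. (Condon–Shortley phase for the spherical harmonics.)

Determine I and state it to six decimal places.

l₁+l₂+l₃=13 is odd: 3j(l;000)=0 ⇒ I=0

0.000000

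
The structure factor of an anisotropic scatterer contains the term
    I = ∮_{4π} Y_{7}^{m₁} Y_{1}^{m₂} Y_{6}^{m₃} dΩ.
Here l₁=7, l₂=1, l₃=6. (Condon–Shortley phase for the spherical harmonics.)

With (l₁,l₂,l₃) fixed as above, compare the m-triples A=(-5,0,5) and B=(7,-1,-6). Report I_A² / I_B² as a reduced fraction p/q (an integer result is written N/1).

24/91

Shared (l₁,l₂,l₃)=(7,1,6): N and (l;000)² cancel in I_A²/I_B².
A: Δ = 2!·12!·0!/15! = 1/1365; Racah Σ t=1..1: t=1:−1/39916800 = -1/39916800; ⇒ 3j(7 1 6; -5 0 5)² = 8/455, sgn +1
B: Δ = 2!·12!·0!/15! = 1/1365; Racah Σ t=0..0: t=0:+1/958003200 = 1/958003200; ⇒ 3j(7 1 6; 7 -1 -6)² = 1/15, sgn +1
I_A²/I_B² = (8/455)/(1/15) = 24/91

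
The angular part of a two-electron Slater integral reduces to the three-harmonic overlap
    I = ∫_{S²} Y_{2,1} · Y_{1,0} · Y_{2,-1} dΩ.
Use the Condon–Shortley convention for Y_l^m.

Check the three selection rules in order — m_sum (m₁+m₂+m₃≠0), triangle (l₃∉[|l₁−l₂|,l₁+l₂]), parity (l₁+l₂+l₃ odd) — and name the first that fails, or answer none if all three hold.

azimuthal sum: 1 + 0 − 1 = 0  ✓
1 ≤ 2 ≤ 3 (triangle on l)  ✓
L = 2 + 1 + 2 = 5 (odd)  ✗

parity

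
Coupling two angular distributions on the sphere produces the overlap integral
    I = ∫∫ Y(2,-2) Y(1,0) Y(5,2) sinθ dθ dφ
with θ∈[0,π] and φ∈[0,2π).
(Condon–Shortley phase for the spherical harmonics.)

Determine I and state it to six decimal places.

|2−1|≤5≤2+1 violated ⇒ I = 0

0.000000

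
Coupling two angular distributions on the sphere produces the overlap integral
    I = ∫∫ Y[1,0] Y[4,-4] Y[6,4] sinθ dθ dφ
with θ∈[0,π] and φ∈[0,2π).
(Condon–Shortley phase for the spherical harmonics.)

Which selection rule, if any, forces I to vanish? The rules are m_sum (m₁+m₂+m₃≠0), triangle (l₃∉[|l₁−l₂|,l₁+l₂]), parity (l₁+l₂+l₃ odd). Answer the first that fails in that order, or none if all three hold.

Σmᵢ = 0  ✓
l₃∈[|l₁−l₂|,l₁+l₂]=[3,5], have l₃=6  ✗
Σlᵢ = 11 ⇒ odd

triangle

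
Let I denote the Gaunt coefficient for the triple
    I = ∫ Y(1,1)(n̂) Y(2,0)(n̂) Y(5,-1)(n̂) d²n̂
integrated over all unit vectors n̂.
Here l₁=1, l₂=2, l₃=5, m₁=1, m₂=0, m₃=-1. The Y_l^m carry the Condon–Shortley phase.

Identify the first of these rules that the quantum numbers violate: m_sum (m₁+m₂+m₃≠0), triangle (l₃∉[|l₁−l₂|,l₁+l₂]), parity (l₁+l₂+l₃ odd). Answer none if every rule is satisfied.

Σmᵢ = 0  ✓
l₃∈[|l₁−l₂|,l₁+l₂]=[1,3], have l₃=5  ✗
Σlᵢ = 8 ⇒ even

triangle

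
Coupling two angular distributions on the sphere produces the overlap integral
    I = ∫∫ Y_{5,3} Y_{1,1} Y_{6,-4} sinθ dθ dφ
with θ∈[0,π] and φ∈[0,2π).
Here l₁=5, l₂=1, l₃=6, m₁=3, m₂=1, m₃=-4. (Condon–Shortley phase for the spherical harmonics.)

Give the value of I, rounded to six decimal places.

0.274090

Checks pass: Σm=0; 12 even; l₃=6∈[4,6].
(2·5+1)(2·1+1)(2·6+1) = 429
Δ: 0! 10! 2! / 13! → 1/858
sum: t=0:+1/14400 = 1/14400
3j²(5 1 6; 0 0 0) = Δ·Π!·Σ² = 6/143  (sign +1)
sum: t=0:+1/161280 = 1/161280
3j²(5 1 6; 3 1 -4) = Δ·Π!·Σ² = 15/286  (sign +1)
combine: 4πI² = 429·6/143·15/286 = 135/143
take √, sign +1: I = 0.27409047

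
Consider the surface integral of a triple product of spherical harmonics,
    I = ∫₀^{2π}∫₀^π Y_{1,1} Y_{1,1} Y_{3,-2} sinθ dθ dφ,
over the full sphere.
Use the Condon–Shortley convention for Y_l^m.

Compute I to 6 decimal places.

|1−1|≤3≤1+1 violated ⇒ I = 0

0.000000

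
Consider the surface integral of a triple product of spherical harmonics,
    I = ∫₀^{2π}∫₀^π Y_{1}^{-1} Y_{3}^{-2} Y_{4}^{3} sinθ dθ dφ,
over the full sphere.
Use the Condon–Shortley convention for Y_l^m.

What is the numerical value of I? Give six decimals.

Rules hold: Σm=0, L=8 even, 2≤4≤4.
N = 3·7·9 = 189
Δ = 0!·2!·6!/9! = 1/252
Racah Σ t=0..0: t=0:+1/36 = 1/36
⇒ 3j(1 3 4; 0 0 0)² = 4/63, sgn +1
Racah Σ t=0..0: t=0:+1/240 = 1/240
⇒ 3j(1 3 4; -1 -2 3)² = 1/12, sgn -1
4πI² = N·(3j₀)²·(3jₘ)² = 1/1
I = -1·√(1/4π) = -0.28209479

-0.282095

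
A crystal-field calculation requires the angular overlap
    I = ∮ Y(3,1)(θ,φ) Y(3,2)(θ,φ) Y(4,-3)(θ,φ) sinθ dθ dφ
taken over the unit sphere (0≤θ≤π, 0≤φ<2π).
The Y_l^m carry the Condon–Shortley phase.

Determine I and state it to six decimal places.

-0.095955

Rules hold: Σm=0, L=10 even, 0≤4≤6.
N = 7·7·9 = 441
Δ = 2!·4!·4!/11! = 1/34650
Racah Σ t=0..2: t=0:+1/72 t=1:−1/16 t=2:+1/72 = -5/144
⇒ 3j(3 3 4; 0 0 0)² = 2/77, sgn -1
Racah Σ t=1..2: t=1:−1/144 t=2:+1/288 = -1/288
⇒ 3j(3 3 4; 1 2 -3)² = 1/99, sgn +1
4πI² = N·(3j₀)²·(3jₘ)² = 14/121
I = -1·√(0.115702/4π) = -0.09595473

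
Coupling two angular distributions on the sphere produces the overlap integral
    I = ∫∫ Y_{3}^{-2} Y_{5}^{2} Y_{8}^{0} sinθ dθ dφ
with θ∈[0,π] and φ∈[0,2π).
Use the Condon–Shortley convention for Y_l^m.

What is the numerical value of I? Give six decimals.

0.088863

m-sum 0 ✓  L=16 even ✓  2≤8≤8 ✓
Π(2lᵢ+1) = 7×11×17 = 1309
triangle coeff Δ(3,5,8) = 1/136136
Σ_t [0,0]: t=0:+1/518400 = 1/518400
(3j)²=56/2431 [(3 5 8; 0 0 0)], sign=+1
Σ_t [0,0]: t=0:+1/3628800 = 1/3628800
(3j)²=8/2431 [(3 5 8; -2 2 0)], sign=+1
⇒ 4πI² = 3136/31603
I = (+1)√(3136/31603/(4π)) = 0.08886258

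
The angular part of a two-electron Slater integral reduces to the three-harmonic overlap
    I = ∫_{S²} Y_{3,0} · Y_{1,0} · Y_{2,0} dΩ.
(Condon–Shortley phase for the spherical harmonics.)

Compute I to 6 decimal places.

Rules hold: Σm=0, L=6 even, 2≤2≤4.
N = 7·3·5 = 105
Δ = 2!·4!·0!/7! = 1/105
Racah Σ t=1..1: t=1:−1/4 = -1/4
⇒ 3j(3 1 2; 0 0 0)² = 3/35, sgn -1
(m-triple is (0,0,0) — same symbol as above.)
4πI² = N·(3j₀)²·(3jₘ)² = 27/35
I = +1·√(0.771429/4π) = 0.24776670

0.247767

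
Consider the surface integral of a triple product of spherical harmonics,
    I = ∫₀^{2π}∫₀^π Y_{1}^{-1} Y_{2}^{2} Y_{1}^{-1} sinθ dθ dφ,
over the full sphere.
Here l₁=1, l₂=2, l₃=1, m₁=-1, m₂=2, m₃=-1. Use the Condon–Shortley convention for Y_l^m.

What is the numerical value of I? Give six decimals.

Checks pass: Σm=0; 4 even; l₃=1∈[1,3].
(2·1+1)(2·2+1)(2·1+1) = 45
Δ: 2! 0! 2! / 5! → 1/30
sum: t=1:−1/1 = -1/1
3j²(1 2 1; 0 0 0) = Δ·Π!·Σ² = 2/15  (sign +1)
sum: t=2:+1/4 = 1/4
3j²(1 2 1; -1 2 -1) = Δ·Π!·Σ² = 1/5  (sign +1)
combine: 4πI² = 45·2/15·1/5 = 6/5
take √, sign +1: I = 0.30901936

0.309019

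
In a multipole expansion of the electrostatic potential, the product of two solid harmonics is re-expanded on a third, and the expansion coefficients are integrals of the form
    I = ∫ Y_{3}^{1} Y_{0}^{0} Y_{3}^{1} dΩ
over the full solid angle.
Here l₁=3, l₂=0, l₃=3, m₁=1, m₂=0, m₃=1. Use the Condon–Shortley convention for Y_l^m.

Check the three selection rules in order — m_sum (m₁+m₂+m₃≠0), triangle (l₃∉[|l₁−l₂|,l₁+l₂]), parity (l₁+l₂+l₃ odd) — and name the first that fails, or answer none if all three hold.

m_sum

azimuthal sum: 1 + 0 + 1 = 2  ✗
3 ≤ 3 ≤ 3 (triangle on l)
L = 3 + 0 + 3 = 6 (even)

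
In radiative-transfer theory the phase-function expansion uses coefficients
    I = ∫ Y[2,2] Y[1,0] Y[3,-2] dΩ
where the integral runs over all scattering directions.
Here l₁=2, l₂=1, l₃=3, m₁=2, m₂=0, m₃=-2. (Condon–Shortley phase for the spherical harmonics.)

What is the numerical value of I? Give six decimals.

Rules hold: Σm=0, L=6 even, 1≤3≤3.
N = 5·3·7 = 105
Δ = 0!·4!·2!/7! = 1/105
Racah Σ t=0..0: t=0:+1/4 = 1/4
⇒ 3j(2 1 3; 0 0 0)² = 3/35, sgn -1
Racah Σ t=0..0: t=0:+1/24 = 1/24
⇒ 3j(2 1 3; 2 0 -2)² = 1/21, sgn -1
4πI² = N·(3j₀)²·(3jₘ)² = 3/7
I = +1·√(0.428571/4π) = 0.18467439

0.184674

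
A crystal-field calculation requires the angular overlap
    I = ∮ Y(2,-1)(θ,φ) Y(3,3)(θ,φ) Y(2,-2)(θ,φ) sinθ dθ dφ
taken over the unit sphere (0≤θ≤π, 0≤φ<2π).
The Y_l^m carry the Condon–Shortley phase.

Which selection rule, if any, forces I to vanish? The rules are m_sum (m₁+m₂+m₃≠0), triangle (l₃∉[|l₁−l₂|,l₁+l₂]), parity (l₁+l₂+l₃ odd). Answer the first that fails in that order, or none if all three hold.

Σmᵢ = 0  ✓
l₃∈[|l₁−l₂|,l₁+l₂]=[1,5], have l₃=2  ✓
Σlᵢ = 7 ⇒ odd  ✗

parity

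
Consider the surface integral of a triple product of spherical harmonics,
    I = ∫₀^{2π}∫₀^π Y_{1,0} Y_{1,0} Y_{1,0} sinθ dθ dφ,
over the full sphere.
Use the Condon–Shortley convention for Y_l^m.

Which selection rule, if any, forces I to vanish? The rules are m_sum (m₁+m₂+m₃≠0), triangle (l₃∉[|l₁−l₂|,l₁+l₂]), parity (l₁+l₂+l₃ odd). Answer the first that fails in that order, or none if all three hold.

parity

azimuthal sum: 0 + 0 + 0 = 0  ✓
0 ≤ 1 ≤ 2 (triangle on l)  ✓
L = 1 + 1 + 1 = 3 (odd)  ✗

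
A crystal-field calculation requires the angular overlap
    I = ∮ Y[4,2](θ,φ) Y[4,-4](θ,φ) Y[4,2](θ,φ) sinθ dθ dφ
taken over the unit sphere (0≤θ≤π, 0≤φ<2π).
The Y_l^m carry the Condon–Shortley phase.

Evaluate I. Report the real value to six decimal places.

Rules hold: Σm=0, L=12 even, 0≤4≤8.
N = 9·9·9 = 729
Δ = 4!·4!·4!/13! = 1/450450
Racah Σ t=0..4: t=0:+1/13824 t=1:−1/216 t=2:+1/64 t=3:−1/216 t=4:+1/13824 = 5/768
⇒ 3j(4 4 4; 0 0 0)² = 18/1001, sgn +1
Racah Σ t=0..0: t=0:+1/2304 = 1/2304
⇒ 3j(4 4 4; 2 -4 2)² = 5/143, sgn +1
4πI² = N·(3j₀)²·(3jₘ)² = 65610/143143
I = +1·√(0.458353/4π) = 0.19098314

0.190983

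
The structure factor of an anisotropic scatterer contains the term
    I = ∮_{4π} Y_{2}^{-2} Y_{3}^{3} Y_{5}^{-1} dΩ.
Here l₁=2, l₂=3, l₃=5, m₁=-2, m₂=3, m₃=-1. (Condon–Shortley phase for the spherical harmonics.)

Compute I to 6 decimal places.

m-sum 0 ✓  L=10 even ✓  1≤5≤5 ✓
Π(2lᵢ+1) = 5×7×11 = 385
triangle coeff Δ(2,3,5) = 1/2310
Σ_t [0,0]: t=0:+1/144 = 1/144
(3j)²=10/231 [(2 3 5; 0 0 0)], sign=-1
Σ_t [0,0]: t=0:+1/17280 = 1/17280
(3j)²=1/2310 [(2 3 5; -2 3 -1)], sign=+1
⇒ 4πI² = 5/693
I = (-1)√(5/693/(4π)) = -0.02396147

-0.023961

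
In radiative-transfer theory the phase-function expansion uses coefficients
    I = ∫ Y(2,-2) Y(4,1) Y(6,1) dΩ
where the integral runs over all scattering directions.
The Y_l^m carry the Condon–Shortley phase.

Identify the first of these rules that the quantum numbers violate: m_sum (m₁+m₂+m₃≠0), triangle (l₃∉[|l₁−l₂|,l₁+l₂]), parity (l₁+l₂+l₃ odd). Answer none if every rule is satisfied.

none

m₁+m₂+m₃ = -2 + 1 + 1 = 0  ✓
triangle: |2−4|=2 ≤ l₃=6 ≤ 2+4=6  ✓
parity: l₁+l₂+l₃ = 12 is even  ✓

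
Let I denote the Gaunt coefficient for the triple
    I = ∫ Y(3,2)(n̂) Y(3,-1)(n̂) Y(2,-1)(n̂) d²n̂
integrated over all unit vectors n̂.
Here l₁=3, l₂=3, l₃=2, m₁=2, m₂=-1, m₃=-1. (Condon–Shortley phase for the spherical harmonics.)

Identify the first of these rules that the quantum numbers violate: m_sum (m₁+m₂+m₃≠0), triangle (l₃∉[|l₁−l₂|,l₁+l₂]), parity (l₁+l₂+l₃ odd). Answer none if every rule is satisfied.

none

azimuthal sum: 2 − 1 − 1 = 0  ✓
0 ≤ 2 ≤ 6 (triangle on l)  ✓
L = 3 + 3 + 2 = 8 (even)  ✓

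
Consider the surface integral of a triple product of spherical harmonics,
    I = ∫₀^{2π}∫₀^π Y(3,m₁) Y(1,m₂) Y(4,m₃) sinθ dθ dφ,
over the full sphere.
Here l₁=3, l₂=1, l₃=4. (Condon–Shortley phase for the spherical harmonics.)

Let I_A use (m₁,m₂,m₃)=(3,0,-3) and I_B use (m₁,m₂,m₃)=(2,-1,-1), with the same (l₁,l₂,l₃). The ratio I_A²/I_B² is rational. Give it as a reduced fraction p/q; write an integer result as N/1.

Shared (l₁,l₂,l₃)=(3,1,4): N and (l;000)² cancel in I_A²/I_B².
A: Δ = 0!·6!·2!/9! = 1/252; Racah Σ t=0..0: t=0:+1/720 = 1/720; ⇒ 3j(3 1 4; 3 0 -3)² = 1/36, sgn -1
B: Δ = 0!·6!·2!/9! = 1/252; Racah Σ t=0..0: t=0:+1/240 = 1/240; ⇒ 3j(3 1 4; 2 -1 -1)² = 1/84, sgn -1
I_A²/I_B² = (1/36)/(1/84) = 7/3

7/3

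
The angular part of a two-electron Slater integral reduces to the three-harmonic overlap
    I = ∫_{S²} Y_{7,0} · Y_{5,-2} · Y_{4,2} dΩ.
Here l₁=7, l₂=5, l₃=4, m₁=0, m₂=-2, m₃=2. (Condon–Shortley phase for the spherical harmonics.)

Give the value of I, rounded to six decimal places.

Rules hold: Σm=0, L=16 even, 2≤4≤12.
N = 15·11·9 = 1485
Δ = 8!·6!·2!/17! = 1/6126120
Racah Σ t=3..5: t=3:−1/69120 t=4:+1/20736 t=5:−1/69120 = 1/51840
⇒ 3j(7 5 4; 0 0 0)² = 280/21879, sgn +1
Racah Σ t=1..3: t=1:−1/7257600 t=2:+1/172800 t=3:−1/69120 = -1/113400
⇒ 3j(7 5 4; 0 -2 2)² = 512/36465, sgn -1
4πI² = N·(3j₀)²·(3jₘ)² = 143360/537251
I = -1·√(0.26684/4π) = -0.14572043

-0.145720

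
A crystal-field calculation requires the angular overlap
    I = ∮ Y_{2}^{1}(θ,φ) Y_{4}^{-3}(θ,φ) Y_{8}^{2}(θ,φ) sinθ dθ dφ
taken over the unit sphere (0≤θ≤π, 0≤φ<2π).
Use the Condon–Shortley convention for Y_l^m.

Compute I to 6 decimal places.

l₃=8 ∉ [2,6] — triangle fails ⇒ I = 0

0.000000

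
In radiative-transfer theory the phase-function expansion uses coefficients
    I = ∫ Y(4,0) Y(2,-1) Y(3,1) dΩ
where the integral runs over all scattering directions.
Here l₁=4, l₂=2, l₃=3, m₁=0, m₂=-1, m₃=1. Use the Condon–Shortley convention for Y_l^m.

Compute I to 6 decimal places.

Σlᵢ=9 odd — θ-integrand is odd under cosθ→−cosθ; I=0

0.000000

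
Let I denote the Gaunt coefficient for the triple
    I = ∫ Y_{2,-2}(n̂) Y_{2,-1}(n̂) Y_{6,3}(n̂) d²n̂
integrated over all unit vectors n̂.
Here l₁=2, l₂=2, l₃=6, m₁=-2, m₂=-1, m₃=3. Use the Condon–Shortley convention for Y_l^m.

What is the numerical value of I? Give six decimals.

|2−2|≤6≤2+2 violated ⇒ I = 0

0.000000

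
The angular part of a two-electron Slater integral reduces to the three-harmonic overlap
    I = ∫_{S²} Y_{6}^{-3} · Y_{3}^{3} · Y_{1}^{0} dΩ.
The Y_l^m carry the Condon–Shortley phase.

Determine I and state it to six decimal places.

0.000000

|6−3|≤1≤6+3 violated ⇒ I = 0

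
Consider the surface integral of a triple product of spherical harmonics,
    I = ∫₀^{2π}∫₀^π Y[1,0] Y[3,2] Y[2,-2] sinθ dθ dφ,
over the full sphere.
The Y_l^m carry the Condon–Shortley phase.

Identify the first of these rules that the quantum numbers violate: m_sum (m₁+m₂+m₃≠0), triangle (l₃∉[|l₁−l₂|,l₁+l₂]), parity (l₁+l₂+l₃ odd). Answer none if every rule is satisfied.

none

m₁+m₂+m₃ = 0 + 2 − 2 = 0  ✓
triangle: |1−3|=2 ≤ l₃=2 ≤ 1+3=4  ✓
parity: l₁+l₂+l₃ = 6 is even  ✓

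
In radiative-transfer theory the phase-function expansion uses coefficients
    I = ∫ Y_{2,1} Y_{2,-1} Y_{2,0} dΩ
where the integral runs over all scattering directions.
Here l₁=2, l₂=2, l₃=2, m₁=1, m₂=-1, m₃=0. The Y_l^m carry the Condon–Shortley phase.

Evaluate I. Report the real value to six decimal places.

-0.090112

Rules hold: Σm=0, L=6 even, 0≤2≤4.
N = 5·5·5 = 125
Δ = 2!·2!·2!/7! = 1/630
Racah Σ t=0..2: t=0:+1/8 t=1:−1/1 t=2:+1/8 = -3/4
⇒ 3j(2 2 2; 0 0 0)² = 2/35, sgn -1
Racah Σ t=0..1: t=0:+1/2 t=1:−1/4 = 1/4
⇒ 3j(2 2 2; 1 -1 0)² = 1/70, sgn +1
4πI² = N·(3j₀)²·(3jₘ)² = 5/49
I = -1·√(0.102041/4π) = -0.09011188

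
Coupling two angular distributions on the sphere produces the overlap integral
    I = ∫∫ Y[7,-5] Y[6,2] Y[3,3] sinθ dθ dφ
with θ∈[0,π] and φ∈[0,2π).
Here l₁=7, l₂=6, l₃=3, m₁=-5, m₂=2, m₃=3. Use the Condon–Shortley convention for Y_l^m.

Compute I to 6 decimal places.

m-sum 0 ✓  L=16 even ✓  1≤3≤13 ✓
Π(2lᵢ+1) = 15×13×7 = 1365
triangle coeff Δ(7,6,3) = 1/2042040
Σ_t [4,6]: t=4:+1/207360 t=5:−1/57600 t=6:+1/207360 = -1/129600
(3j)²=168/12155 [(7 6 3; 0 0 0)], sign=+1
Σ_t [8,8]: t=8:+1/3870720 = 1/3870720
(3j)²=135/6188 [(7 6 3; -5 2 3)], sign=+1
⇒ 4πI² = 17010/41327
I = (+1)√(17010/41327/(4π)) = 0.18097988

0.180980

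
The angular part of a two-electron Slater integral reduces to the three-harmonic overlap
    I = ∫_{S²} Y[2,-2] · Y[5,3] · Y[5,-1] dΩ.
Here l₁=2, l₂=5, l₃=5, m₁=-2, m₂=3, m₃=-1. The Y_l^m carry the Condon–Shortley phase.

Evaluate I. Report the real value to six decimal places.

0.171169

Checks pass: Σm=0; 12 even; l₃=5∈[3,7].
(2·2+1)(2·5+1)(2·5+1) = 605
Δ: 2! 2! 8! / 13! → 1/38610
sum: t=0:+1/2880 t=1:−1/576 t=2:+1/2880 = -1/960
3j²(2 5 5; 0 0 0) = Δ·Π!·Σ² = 10/429  (sign +1)
sum: t=2:+1/5760 = 1/5760
3j²(2 5 5; -2 3 -1) = Δ·Π!·Σ² = 56/2145  (sign +1)
combine: 4πI² = 605·10/429·56/2145 = 560/1521
take √, sign +1: I = 0.17116875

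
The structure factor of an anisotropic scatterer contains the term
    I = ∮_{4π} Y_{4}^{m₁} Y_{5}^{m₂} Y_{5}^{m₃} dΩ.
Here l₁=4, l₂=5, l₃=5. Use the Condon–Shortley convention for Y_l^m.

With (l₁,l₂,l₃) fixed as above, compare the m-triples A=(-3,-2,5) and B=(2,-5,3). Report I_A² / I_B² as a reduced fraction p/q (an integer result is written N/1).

Shared (l₁,l₂,l₃)=(4,5,5): N and (l;000)² cancel in I_A²/I_B².
A: Δ = 4!·4!·6!/15! = 1/3153150; Racah Σ t=3..3: t=3:−1/103680 = -1/103680; ⇒ 3j(4 5 5; -3 -2 5)² = 7/429, sgn -1
B: Δ = 4!·4!·6!/15! = 1/3153150; Racah Σ t=0..0: t=0:+1/69120 = 1/69120; ⇒ 3j(4 5 5; 2 -5 3)² = 4/143, sgn +1
I_A²/I_B² = (7/429)/(4/143) = 7/12

7/12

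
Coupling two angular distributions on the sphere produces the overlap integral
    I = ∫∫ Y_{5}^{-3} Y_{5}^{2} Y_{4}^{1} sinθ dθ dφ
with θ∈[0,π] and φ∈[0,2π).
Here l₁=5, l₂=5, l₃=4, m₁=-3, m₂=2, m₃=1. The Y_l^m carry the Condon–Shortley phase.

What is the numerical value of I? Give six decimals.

Rules hold: Σm=0, L=14 even, 0≤4≤10.
N = 11·11·9 = 1089
Δ = 6!·4!·4!/15! = 1/3153150
Racah Σ t=1..5: t=1:−1/69120 t=2:+1/1728 t=3:−1/576 t=4:+1/1728 t=5:−1/69120 = -7/11520
⇒ 3j(5 5 4; 0 0 0)² = 2/143, sgn -1
Racah Σ t=4..6: t=4:+1/6912 t=5:−1/2880 t=6:+1/17280 = -1/6912
⇒ 3j(5 5 4; -3 2 1)² = 5/429, sgn +1
4πI² = N·(3j₀)²·(3jₘ)² = 30/169
I = -1·√(0.177515/4π) = -0.11885360

-0.118854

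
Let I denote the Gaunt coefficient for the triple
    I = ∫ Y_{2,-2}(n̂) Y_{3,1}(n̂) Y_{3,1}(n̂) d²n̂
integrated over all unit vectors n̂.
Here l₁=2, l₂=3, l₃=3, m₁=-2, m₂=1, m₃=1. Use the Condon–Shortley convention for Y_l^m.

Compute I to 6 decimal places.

0.206013

Checks pass: Σm=0; 8 even; l₃=3∈[1,5].
(2·2+1)(2·3+1)(2·3+1) = 245
Δ: 2! 2! 4! / 9! → 1/3780
sum: t=0:+1/24 t=1:−1/4 t=2:+1/24 = -1/6
3j²(2 3 3; 0 0 0) = Δ·Π!·Σ² = 4/105  (sign +1)
sum: t=2:+1/16 = 1/16
3j²(2 3 3; -2 1 1) = Δ·Π!·Σ² = 2/35  (sign +1)
combine: 4πI² = 245·4/105·2/35 = 8/15
take √, sign +1: I = 0.20601291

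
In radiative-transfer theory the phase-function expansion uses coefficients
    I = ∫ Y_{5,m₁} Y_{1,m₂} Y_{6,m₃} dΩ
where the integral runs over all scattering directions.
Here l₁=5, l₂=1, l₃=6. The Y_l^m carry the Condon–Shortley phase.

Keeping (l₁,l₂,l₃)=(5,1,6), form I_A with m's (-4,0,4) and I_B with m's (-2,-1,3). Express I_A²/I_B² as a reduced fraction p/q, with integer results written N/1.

5/9

Same 5,1,6: normalisation and zero-m 3j drop out of the ratio.
A: Δ: 0! 10! 2! / 13! → 1/858; sum: t=0:+1/362880 = 1/362880; 3j²(5 1 6; -4 0 4) = Δ·Π!·Σ² = 10/429  (sign +1)
B: Δ: 0! 10! 2! / 13! → 1/858; sum: t=0:+1/60480 = 1/60480; 3j²(5 1 6; -2 -1 3) = Δ·Π!·Σ² = 6/143  (sign -1)
I_A²/I_B² = (10/429)/(6/143) = 5/9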